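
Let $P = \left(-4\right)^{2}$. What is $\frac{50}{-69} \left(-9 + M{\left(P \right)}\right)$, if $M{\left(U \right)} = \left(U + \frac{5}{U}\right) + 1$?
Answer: $- \frac{3325}{552} \approx -6.0236$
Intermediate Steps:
$P = 16$
$M{\left(U \right)} = 1 + U + \frac{5}{U}$
$\frac{50}{-69} \left(-9 + M{\left(P \right)}\right) = \frac{50}{-69} \left(-9 + \left(1 + 16 + \frac{5}{16}\right)\right) = 50 \left(- \frac{1}{69}\right) \left(-9 + \left(1 + 16 + 5 \cdot \frac{1}{16}\right)\right) = - \frac{50 \left(-9 + \left(1 + 16 + \frac{5}{16}\right)\right)}{69} = - \frac{50 \left(-9 + \frac{277}{16}\right)}{69} = \left(- \frac{50}{69}\right) \frac{133}{16} = - \frac{3325}{552}$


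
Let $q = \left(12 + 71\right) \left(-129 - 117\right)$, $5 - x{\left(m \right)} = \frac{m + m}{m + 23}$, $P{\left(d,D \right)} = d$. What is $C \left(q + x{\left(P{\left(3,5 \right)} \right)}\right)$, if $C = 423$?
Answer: $- \frac{112252356}{13} \approx -8.6348 \cdot 10^{6}$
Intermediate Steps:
$x{\left(m \right)} = 5 - \frac{2 m}{23 + m}$ ($x{\left(m \right)} = 5 - \frac{m + m}{m + 23} = 5 - \frac{2 m}{23 + m}$)
$q = -20418$ ($q = 83 \left(-246\right) = -20418$)
$C \left(q + x{\left(P{\left(3,5 \right)} \right)}\right) = 423 \left(-20418 + \frac{115 + 3 \cdot 3}{23 + 3}\right) = 423 \left(-20418 + \frac{115 + 9}{26}\right) = 423 \left(-20418 + \frac{1}{26} \cdot 124\right) = 423 \left(-20418 + \frac{62}{13}\right) = 423 \left(- \frac{265372}{13}\right) = - \frac{112252356}{13}$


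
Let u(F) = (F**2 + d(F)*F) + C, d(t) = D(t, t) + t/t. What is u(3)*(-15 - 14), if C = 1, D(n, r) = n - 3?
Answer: -377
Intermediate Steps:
D(n, r) = -3 + n
d(t) = -2 + t (d(t) = (-3 + t) + t/t = (-3 + t) + 1 = -2 + t)
u(F) = 1 + F**2 + F*(-2 + F) (u(F) = (F**2 + (-2 + F)*F) + 1 = (F**2 + F*(-2 + F)) + 1 = 1 + F**2 + F*(-2 + F))
u(3)*(-15 - 14) = (1 + 3**2 + 3*(-2 + 3))*(-15 - 14) = (1 + 9 + 3*1)*(-29) = (1 + 9 + 3)*(-29) = 13*(-29) = -377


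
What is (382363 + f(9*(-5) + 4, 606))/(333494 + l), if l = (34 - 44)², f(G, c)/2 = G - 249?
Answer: 127261/111198 ≈ 1.1445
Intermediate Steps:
f(G, c) = -498 + 2*G (f(G, c) = 2*(G - 249) = 2*(-249 + G) = -498 + 2*G)
l = 100 (l = (-10)² = 100)
(382363 + f(9*(-5) + 4, 606))/(333494 + l) = (382363 + (-498 + 2*(9*(-5) + 4)))/(333494 + 100) = (382363 + (-498 + 2*(-45 + 4)))/333594 = (382363 + (-498 + 2*(-41)))*(1/333594) = (382363 + (-498 - 82))*(1/333594) = (382363 - 580)*(1/333594) = 381783*(1/333594) = 127261/111198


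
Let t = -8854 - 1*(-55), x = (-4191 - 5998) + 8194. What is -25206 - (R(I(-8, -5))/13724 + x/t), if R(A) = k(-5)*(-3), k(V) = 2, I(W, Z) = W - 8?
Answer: -72472387301/2875178 ≈ -25206.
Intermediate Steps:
I(W, Z) = -8 + W
x = -1995 (x = -10189 + 8194 = -1995)
R(A) = -6 (R(A) = 2*(-3) = -6)
t = -8799 (t = -8854 + 55 = -8799)
-25206 - (R(I(-8, -5))/13724 + x/t) = -25206 - (-6/13724 - 1995/(-8799)) = -25206 - (-6*1/13724 - 1995*(-1/8799)) = -25206 - (-3/6862 + 95/419) = -25206 - 1*650633/2875178 = -25206 - 650633/2875178 = -72472387301/2875178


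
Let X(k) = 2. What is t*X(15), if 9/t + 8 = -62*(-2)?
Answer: 9/58 ≈ 0.15517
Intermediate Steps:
t = 9/116 (t = 9/(-8 - 62*(-2)) = 9/(-8 + 124) = 9/116 ≈ 0.077586)
t*X(15) = (9/116)*2 = 9/58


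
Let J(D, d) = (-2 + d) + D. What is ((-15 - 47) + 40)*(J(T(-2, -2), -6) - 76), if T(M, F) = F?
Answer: 1892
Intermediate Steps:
J(D, d) = -2 + D + d
((-15 - 47) + 40)*(J(T(-2, -2), -6) - 76) = ((-15 - 47) + 40)*((-2 - 2 - 6) - 76) = (-62 + 40)*(-10 - 76) = -22*(-86) = 1892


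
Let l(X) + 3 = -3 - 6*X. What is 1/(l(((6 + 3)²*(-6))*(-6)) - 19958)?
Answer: -1/37460 ≈ -2.6695e-5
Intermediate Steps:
l(X) = -6 - 6*X (l(X) = -3 + (-3 - 6*X) = -6 - 6*X)
1/(l(((6 + 3)²*(-6))*(-6)) - 19958) = 1/((-6 - 6*(6 + 3)²*(-6)*(-6)) - 19958) = 1/((-6 - 6*9²*(-6)*(-6)) - 19958) = 1/((-6 - 6*81*(-6)*(-6)) - 19958) = 1/((-6 - (-2916)*(-6)) - 19958) = 1/((-6 - 6*2916) - 19958) = 1/((-6 - 17496) - 19958) = 1/(-17502 - 19958) = 1/(-37460) = -1/37460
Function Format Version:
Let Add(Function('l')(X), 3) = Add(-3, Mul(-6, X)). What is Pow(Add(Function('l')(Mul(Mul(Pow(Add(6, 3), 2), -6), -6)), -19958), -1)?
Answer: Rational(-1, 37460) ≈ -2.6695e-5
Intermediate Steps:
Function('l')(X) = Add(-6, Mul(-6, X)) (Function('l')(X) = Add(-3, Add(-3, Mul(-6, X))) = Add(-6, Mul(-6, X)))
Pow(Add(Function('l')(Mul(Mul(Pow(Add(6, 3), 2), -6), -6)), -19958), -1) = Pow(Add(Add(-6, Mul(-6, Mul(Mul(Pow(Add(6, 3), 2), -6), -6))), -19958), -1) = Pow(Add(Add(-6, Mul(-6, Mul(Mul(Pow(9, 2), -6), -6))), -19958), -1) = Pow(Add(Add(-6, Mul(-6, Mul(Mul(81, -6), -6))), -19958), -1) = Pow(Add(Add(-6, Mul(-6, Mul(-486, -6))), -19958), -1) = Pow(Add(Add(-6, Mul(-6, 2916)), -19958), -1) = Pow(Add(Add(-6, -17496), -19958), -1) = Pow(Add(-17502, -19958), -1) = Pow(-37460, -1) = Rational(-1, 37460)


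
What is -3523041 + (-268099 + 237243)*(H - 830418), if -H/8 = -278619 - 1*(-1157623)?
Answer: 242600234159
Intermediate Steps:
H = -7032032 (H = -8*(-278619 - 1*(-1157623)) = -8*(-278619 + 1157623) = -8*879004 = -7032032)
-3523041 + (-268099 + 237243)*(H - 830418) = -3523041 + (-268099 + 237243)*(-7032032 - 830418) = -3523041 - 30856*(-7862450) = -3523041 + 242603757200 = 242600234159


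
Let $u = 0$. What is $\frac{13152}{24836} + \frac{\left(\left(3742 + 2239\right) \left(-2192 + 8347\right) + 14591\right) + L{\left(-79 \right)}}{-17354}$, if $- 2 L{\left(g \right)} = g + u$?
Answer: $- \frac{457212078635}{215501972} \approx -2121.6$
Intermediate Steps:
$L{\left(g \right)} = - \frac{g}{2}$ ($L{\left(g \right)} = - \frac{g + 0}{2} = - \frac{g}{2}$)
$\frac{13152}{24836} + \frac{\left(\left(3742 + 2239\right) \left(-2192 + 8347\right) + 14591\right) + L{\left(-79 \right)}}{-17354} = \frac{13152}{24836} + \frac{\left(\left(3742 + 2239\right) \left(-2192 + 8347\right) + 14591\right) - - \frac{79}{2}}{-17354} = 13152 \cdot \frac{1}{24836} + \left(\left(5981 \cdot 6155 + 14591\right) + \frac{79}{2}\right) \left(- \frac{1}{17354}\right) = \frac{3288}{6209} + \left(\left(36813055 + 14591\right) + \frac{79}{2}\right) \left(- \frac{1}{17354}\right) = \frac{3288}{6209} + \left(36827646 + \frac{79}{2}\right) \left(- \frac{1}{17354}\right) = \frac{3288}{6209} + \frac{73655371}{2} \left(- \frac{1}{17354}\right) = \frac{3288}{6209} - \frac{73655371}{34708} = - \frac{457212078635}{215501972}$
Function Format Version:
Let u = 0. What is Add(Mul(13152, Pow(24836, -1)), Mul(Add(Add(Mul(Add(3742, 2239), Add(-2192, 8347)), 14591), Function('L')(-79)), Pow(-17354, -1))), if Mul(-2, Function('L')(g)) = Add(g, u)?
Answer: Rational(-457212078635, 215501972) ≈ -2121.6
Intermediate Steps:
Function('L')(g) = Mul(Rational(-1, 2), g) (Function('L')(g) = Mul(Rational(-1, 2), Add(g, 0)) = Mul(Rational(-1, 2), g))
Add(Mul(13152, Pow(24836, -1)), Mul(Add(Add(Mul(Add(3742, 2239), Add(-2192, 8347)), 14591), Function('L')(-79)), Pow(-17354, -1))) = Add(Mul(13152, Pow(24836, -1)), Mul(Add(Add(Mul(Add(3742, 2239), Add(-2192, 8347)), 14591), Mul(Rational(-1, 2), -79)), Pow(-17354, -1))) = Add(Mul(13152, Rational(1, 24836)), Mul(Add(Add(Mul(5981, 6155), 14591), Rational(79, 2)), Rational(-1, 17354))) = Add(Rational(3288, 6209), Mul(Add(Add(36813055, 14591), Rational(79, 2)), Rational(-1, 17354))) = Add(Rational(3288, 6209), Mul(Add(36827646, Rational(79, 2)), Rational(-1, 17354))) = Add(Rational(3288, 6209), Mul(Rational(73655371, 2), Rational(-1, 17354))) = Add(Rational(3288, 6209), Rational(-73655371, 34708)) = Rational(-457212078635, 215501972)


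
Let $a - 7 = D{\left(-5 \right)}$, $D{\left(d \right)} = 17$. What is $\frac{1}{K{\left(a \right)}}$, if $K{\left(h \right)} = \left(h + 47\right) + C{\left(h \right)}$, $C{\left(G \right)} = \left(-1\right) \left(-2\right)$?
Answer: $\frac{1}{73} \approx 0.013699$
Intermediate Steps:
$a = 24$ ($a = 7 + 17 = 24$)
$C{\left(G \right)} = 2$
$K{\left(h \right)} = 49 + h$ ($K{\left(h \right)} = \left(h + 47\right) + 2 = \left(47 + h\right) + 2 = 49 + h$)
$\frac{1}{K{\left(a \right)}} = \frac{1}{49 + 24} = \frac{1}{73}$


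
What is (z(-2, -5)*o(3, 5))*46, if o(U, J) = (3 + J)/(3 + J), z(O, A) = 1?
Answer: 46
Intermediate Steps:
o(U, J) = 1
(z(-2, -5)*o(3, 5))*46 = (1*1)*46 = 1*46 = 46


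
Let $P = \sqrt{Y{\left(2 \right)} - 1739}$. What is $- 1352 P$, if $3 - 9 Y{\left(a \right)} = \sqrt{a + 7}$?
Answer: $- 1352 i \sqrt{1739} \approx - 56380.0 i$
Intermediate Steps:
$Y{\left(a \right)} = \frac{1}{3} - \frac{\sqrt{7 + a}}{9}$ ($Y{\left(a \right)} = \frac{1}{3} - \frac{\sqrt{a + 7}}{9} = \frac{1}{3} - \frac{\sqrt{7 + a}}{9}$)
$P = i \sqrt{1739}$ ($P = \sqrt{\left(\frac{1}{3} - \frac{\sqrt{7 + 2}}{9}\right) - 1739} = \sqrt{\left(\frac{1}{3} - \frac{\sqrt{9}}{9}\right) - 1739} = \sqrt{\left(\frac{1}{3} - \frac{1}{3}\right) - 1739} = \sqrt{0 - 1739} = \sqrt{-1739} = i \sqrt{1739} \approx 41.701 i$)
$- 1352 P = - 1352 i \sqrt{1739}$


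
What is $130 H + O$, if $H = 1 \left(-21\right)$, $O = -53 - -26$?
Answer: $-2757$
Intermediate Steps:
$O = -27$ ($O = -53 + 26 = -27$)
$H = -21$
$130 H + O = 130 \left(-21\right) - 27 = -2730 - 27 = -2757$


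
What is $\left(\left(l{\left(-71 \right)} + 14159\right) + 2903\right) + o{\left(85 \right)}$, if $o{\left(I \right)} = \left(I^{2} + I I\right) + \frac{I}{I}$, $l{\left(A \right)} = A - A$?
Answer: $31513$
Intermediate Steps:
$l{\left(A \right)} = 0$
$o{\left(I \right)} = 1 + 2 I^{2}$ ($o{\left(I \right)} = \left(I^{2} + I^{2}\right) + 1 = 2 I^{2} + 1 = 1 + 2 I^{2}$)
$\left(\left(l{\left(-71 \right)} + 14159\right) + 2903\right) + o{\left(85 \right)} = \left(\left(0 + 14159\right) + 2903\right) + \left(1 + 2 \cdot 85^{2}\right) = \left(14159 + 2903\right) + \left(1 + 2 \cdot 7225\right) = 17062 + \left(1 + 14450\right) = 17062 + 14451 = 31513$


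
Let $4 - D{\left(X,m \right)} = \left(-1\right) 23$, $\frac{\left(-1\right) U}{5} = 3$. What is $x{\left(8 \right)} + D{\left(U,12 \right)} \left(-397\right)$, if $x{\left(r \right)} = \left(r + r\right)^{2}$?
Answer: $-10463$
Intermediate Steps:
$U = -15$ ($U = \left(-5\right) 3 = -15$)
$D{\left(X,m \right)} = 27$ ($D{\left(X,m \right)} = 4 - \left(-1\right) 23 = 4 - -23 = 4 + 23 = 27$)
$x{\left(r \right)} = 4 r^{2}$ ($x{\left(r \right)} = \left(2 r\right)^{2} = 4 r^{2}$)
$x{\left(8 \right)} + D{\left(U,12 \right)} \left(-397\right) = 4 \cdot 8^{2} + 27 \left(-397\right) = 4 \cdot 64 - 10719 = 256 - 10719 = -10463$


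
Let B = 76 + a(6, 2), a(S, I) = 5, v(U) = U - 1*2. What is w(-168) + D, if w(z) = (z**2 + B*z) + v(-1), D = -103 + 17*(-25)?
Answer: 14085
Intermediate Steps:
v(U) = -2 + U (v(U) = U - 2 = -2 + U)
D = -528 (D = -103 - 425 = -528)
B = 81 (B = 76 + 5 = 81)
w(z) = -3 + z**2 + 81*z (w(z) = (z**2 + 81*z) + (-2 - 1) = (z**2 + 81*z) - 3 = -3 + z**2 + 81*z)
w(-168) + D = (-3 + (-168)**2 + 81*(-168)) - 528 = (-3 + 28224 - 13608) - 528 = 14613 - 528 = 14085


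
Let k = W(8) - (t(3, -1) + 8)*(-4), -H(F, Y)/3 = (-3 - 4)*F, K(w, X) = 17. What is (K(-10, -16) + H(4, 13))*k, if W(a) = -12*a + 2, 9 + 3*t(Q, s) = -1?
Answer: -22826/3 ≈ -7608.7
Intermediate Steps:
t(Q, s) = -10/3 (t(Q, s) = -3 + (1/3)*(-1) = -3 - 1/3 = -10/3)
H(F, Y) = 21*F (H(F, Y) = -3*(-3 - 4)*F = -(-21)*F = 21*F)
W(a) = 2 - 12*a
k = -226/3 (k = (2 - 12*8) - (-10/3 + 8)*(-4) = (2 - 96) - 14*(-4)/3 = -94 - 1*(-56/3) = -94 + 56/3 = -226/3 ≈ -75.333)
(K(-10, -16) + H(4, 13))*k = (17 + 21*4)*(-226/3) = (17 + 84)*(-226/3) = 101*(-226/3) = -22826/3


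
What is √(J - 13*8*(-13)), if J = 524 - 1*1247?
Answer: √629 ≈ 25.080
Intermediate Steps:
J = -723 (J = 524 - 1247 = -723)
√(J - 13*8*(-13)) = √(-723 - 13*8*(-13)) = √(-723 - 104*(-13)) = √(-723 + 1352) = √629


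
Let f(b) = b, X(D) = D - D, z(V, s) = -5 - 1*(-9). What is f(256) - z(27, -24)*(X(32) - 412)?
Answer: 1904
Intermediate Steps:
z(V, s) = 4 (z(V, s) = -5 + 9 = 4)
X(D) = 0
f(256) - z(27, -24)*(X(32) - 412) = 256 - 4*(0 - 412) = 256 - 4*(-412) = 256 - 1*(-1648) = 256 + 1648 = 1904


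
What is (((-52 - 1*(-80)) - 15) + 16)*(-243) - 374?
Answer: -7421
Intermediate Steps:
(((-52 - 1*(-80)) - 15) + 16)*(-243) - 374 = (((-52 + 80) - 15) + 16)*(-243) - 374 = ((28 - 15) + 16)*(-243) - 374 = (13 + 16)*(-243) - 374 = 29*(-243) - 374 = -7047 - 374 = -7421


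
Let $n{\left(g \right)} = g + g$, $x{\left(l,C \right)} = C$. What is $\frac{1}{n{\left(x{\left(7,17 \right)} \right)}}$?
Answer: $\frac{1}{34} \approx 0.029412$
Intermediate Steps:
$n{\left(g \right)} = 2 g$
$\frac{1}{n{\left(x{\left(7,17 \right)} \right)}} = \frac{1}{2 \cdot 17} = \frac{1}{34}$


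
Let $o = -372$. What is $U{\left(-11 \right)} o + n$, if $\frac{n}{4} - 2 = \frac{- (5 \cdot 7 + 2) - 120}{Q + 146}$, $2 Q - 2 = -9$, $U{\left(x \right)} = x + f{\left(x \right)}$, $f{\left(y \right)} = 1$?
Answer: $\frac{1061224}{285} \approx 3723.6$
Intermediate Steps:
$U{\left(x \right)} = 1 + x$ ($U{\left(x \right)} = x + 1 = 1 + x$)
$Q = - \frac{7}{2}$ ($Q = 1 + \frac{1}{2} \left(-9\right) = 1 - \frac{9}{2} = - \frac{7}{2} \approx -3.5$)
$n = \frac{1024}{285}$ ($n = 8 + 4 \frac{- (5 \cdot 7 + 2) - 120}{- \frac{7}{2} + 146} = 8 + 4 \frac{- (35 + 2) - 120}{\frac{285}{2}} = 8 + 4 \left(\left(-1\right) 37 - 120\right) \frac{2}{285} = 8 + 4 \left(-37 - 120\right) \frac{2}{285} = 8 + 4 \left(\left(-157\right) \frac{2}{285}\right) = 8 + 4 \left(- \frac{314}{285}\right) = 8 - \frac{1256}{285} = \frac{1024}{285} \approx 3.593$)
$U{\left(-11 \right)} o + n = \left(1 - 11\right) \left(-372\right) + \frac{1024}{285} = \left(-10\right) \left(-372\right) + \frac{1024}{285} = 3720 + \frac{1024}{285} = \frac{1061224}{285}$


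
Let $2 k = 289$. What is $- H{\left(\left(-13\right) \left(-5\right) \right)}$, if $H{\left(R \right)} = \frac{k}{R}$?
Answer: $- \frac{289}{130} \approx -2.2231$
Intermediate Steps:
$k = \frac{289}{2}$ ($k = \frac{1}{2} \cdot 289 = \frac{289}{2} \approx 144.5$)
$H{\left(R \right)} = \frac{289}{2 R}$
$- H{\left(\left(-13\right) \left(-5\right) \right)} = - \frac{289}{2 \left(\left(-13\right) \left(-5\right)\right)} = - \frac{289}{2 \cdot 65} = \left(-1\right) \frac{289}{130} = - \frac{289}{130}$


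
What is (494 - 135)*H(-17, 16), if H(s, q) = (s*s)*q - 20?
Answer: 1652836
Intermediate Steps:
H(s, q) = -20 + q*s² (H(s, q) = s²*q - 20 = q*s² - 20 = -20 + q*s²)
(494 - 135)*H(-17, 16) = (494 - 135)*(-20 + 16*(-17)²) = 359*(-20 + 16*289) = 359*(-20 + 4624) = 359*4604 = 1652836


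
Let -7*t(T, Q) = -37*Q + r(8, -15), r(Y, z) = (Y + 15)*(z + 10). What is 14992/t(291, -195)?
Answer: -26236/1775 ≈ -14.781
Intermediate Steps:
r(Y, z) = (10 + z)*(15 + Y) (r(Y, z) = (15 + Y)*(10 + z) = (10 + z)*(15 + Y))
t(T, Q) = 115/7 + 37*Q/7 (t(T, Q) = -(-37*Q + (150 + 10*8 + 15*(-15) + 8*(-15)))/7 = -(-37*Q + (150 + 80 - 225 - 120))/7 = -(-37*Q - 115)/7 = -(-115 - 37*Q)/7 = 115/7 + 37*Q/7)
14992/t(291, -195) = 14992/(115/7 + (37/7)*(-195)) = 14992/(115/7 - 7215/7) = 14992/(-7100/7) = 14992*(-7/7100) = -26236/1775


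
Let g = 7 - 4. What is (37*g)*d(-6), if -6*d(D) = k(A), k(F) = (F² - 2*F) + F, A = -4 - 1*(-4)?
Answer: 0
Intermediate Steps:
A = 0 (A = -4 + 4 = 0)
g = 3
k(F) = F² - F
d(D) = 0 (d(D) = -0*(-1 + 0) = -0*(-1) = -⅙*0 = 0)
(37*g)*d(-6) = (37*3)*0 = 111*0 = 0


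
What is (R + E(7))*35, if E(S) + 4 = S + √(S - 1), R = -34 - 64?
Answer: -3325 + 35*√6 ≈ -3239.3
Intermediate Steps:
R = -98
E(S) = -4 + S + √(-1 + S) (E(S) = -4 + (S + √(S - 1)) = -4 + (S + √(-1 + S)) = -4 + S + √(-1 + S))
(R + E(7))*35 = (-98 + (-4 + 7 + √(-1 + 7)))*35 = (-98 + (-4 + 7 + √6))*35 = (-98 + (3 + √6))*35 = (-95 + √6)*35 = -3325 + 35*√6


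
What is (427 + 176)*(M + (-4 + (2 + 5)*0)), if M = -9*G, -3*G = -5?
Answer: -11457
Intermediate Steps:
G = 5/3 (G = -⅓*(-5) = 5/3 ≈ 1.6667)
M = -15 (M = -9*5/3 = -15)
(427 + 176)*(M + (-4 + (2 + 5)*0)) = (427 + 176)*(-15 + (-4 + (2 + 5)*0)) = 603*(-15 + (-4 + 7*0)) = 603*(-15 + (-4 + 0)) = 603*(-15 - 4) = 603*(-19) = -11457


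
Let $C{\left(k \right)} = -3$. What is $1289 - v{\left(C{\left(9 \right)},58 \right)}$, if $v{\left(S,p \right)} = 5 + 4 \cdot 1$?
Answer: $1280$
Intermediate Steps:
$v{\left(S,p \right)} = 9$ ($v{\left(S,p \right)} = 5 + 4 = 9$)
$1289 - v{\left(C{\left(9 \right)},58 \right)} = 1289 - 9 = 1280$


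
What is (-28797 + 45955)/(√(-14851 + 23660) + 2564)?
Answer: 43993112/6565287 - 17158*√8809/6565287 ≈ 6.4556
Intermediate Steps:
(-28797 + 45955)/(√(-14851 + 23660) + 2564) = 17158/(√8809 + 2564) = 17158/(2564 + √8809)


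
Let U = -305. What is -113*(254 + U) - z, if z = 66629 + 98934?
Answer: -159800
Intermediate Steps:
z = 165563
-113*(254 + U) - z = -113*(254 - 305) - 1*165563 = -113*(-51) - 165563 = 5763 - 165563 = -159800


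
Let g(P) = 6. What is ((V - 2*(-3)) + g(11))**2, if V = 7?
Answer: 361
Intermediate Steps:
((V - 2*(-3)) + g(11))**2 = ((7 - 2*(-3)) + 6)**2 = ((7 + 6) + 6)**2 = (13 + 6)**2 = 19**2 = 361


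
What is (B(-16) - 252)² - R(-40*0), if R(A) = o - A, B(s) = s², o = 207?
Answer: -191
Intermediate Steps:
R(A) = 207 - A
(B(-16) - 252)² - R(-40*0) = ((-16)² - 252)² - (207 - (-40)*0) = (256 - 252)² - (207 - 1*0) = 4² - (207 + 0) = 16 - 1*207 = 16 - 207 = -191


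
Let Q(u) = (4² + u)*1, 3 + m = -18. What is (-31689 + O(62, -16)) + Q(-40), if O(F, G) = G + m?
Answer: -31750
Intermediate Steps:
m = -21 (m = -3 - 18 = -21)
O(F, G) = -21 + G (O(F, G) = G - 21 = -21 + G)
Q(u) = 16 + u (Q(u) = (16 + u)*1 = 16 + u)
(-31689 + O(62, -16)) + Q(-40) = (-31689 + (-21 - 16)) + (16 - 40) = (-31689 - 37) - 24 = -31726 - 24 = -31750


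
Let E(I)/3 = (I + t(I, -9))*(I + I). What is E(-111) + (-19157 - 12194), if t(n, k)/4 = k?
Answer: 66551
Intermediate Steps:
t(n, k) = 4*k
E(I) = 6*I*(-36 + I) (E(I) = 3*((I + 4*(-9))*(I + I)) = 3*((I - 36)*(2*I)) = 3*((-36 + I)*(2*I)) = 3*(2*I*(-36 + I)) = 6*I*(-36 + I))
E(-111) + (-19157 - 12194) = 6*(-111)*(-36 - 111) + (-19157 - 12194) = 6*(-111)*(-147) - 31351 = 97902 - 31351 = 66551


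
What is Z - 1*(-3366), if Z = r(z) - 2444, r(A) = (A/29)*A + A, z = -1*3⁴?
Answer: 30950/29 ≈ 1067.2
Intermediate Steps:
z = -81 (z = -1*81 = -81)
r(A) = A + A²/29 (r(A) = (A*(1/29))*A + A = (A/29)*A + A = A²/29 + A = A + A²/29)
Z = -66664/29 (Z = (1/29)*(-81)*(29 - 81) - 2444 = (1/29)*(-81)*(-52) - 2444 = 4212/29 - 2444 = -66664/29 ≈ -2298.8)
Z - 1*(-3366) = -66664/29 - 1*(-3366) = -66664/29 + 3366 = 30950/29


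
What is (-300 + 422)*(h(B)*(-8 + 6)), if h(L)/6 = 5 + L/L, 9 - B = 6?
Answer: -8784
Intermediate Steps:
B = 3 (B = 9 - 1*6 = 9 - 6 = 3)
h(L) = 36 (h(L) = 6*(5 + L/L) = 6*(5 + 1) = 6*6 = 36)
(-300 + 422)*(h(B)*(-8 + 6)) = (-300 + 422)*(36*(-8 + 6)) = 122*(36*(-2)) = 122*(-72) = -8784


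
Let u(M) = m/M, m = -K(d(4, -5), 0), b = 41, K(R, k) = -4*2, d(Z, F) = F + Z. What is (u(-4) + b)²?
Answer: 1521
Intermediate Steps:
K(R, k) = -8
m = 8 (m = -1*(-8) = 8)
u(M) = 8/M
(u(-4) + b)² = (8/(-4) + 41)² = (8*(-¼) + 41)² = (-2 + 41)² = 39² = 1521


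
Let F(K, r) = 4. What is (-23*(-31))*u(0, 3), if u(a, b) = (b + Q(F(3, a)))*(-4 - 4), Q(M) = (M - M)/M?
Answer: -17112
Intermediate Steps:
Q(M) = 0 (Q(M) = 0/M = 0)
u(a, b) = -8*b (u(a, b) = (b + 0)*(-4 - 4) = b*(-8) = -8*b)
(-23*(-31))*u(0, 3) = (-23*(-31))*(-8*3) = 713*(-24) = -17112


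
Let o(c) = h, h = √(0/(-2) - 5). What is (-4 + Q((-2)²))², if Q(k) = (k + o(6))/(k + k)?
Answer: (28 - I*√5)²/64 ≈ 12.172 - 1.9566*I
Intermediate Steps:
h = I*√5 (h = √(0*(-½) - 5) = √(0 - 5) = √(-5) = I*√5 ≈ 2.2361*I)
o(c) = I*√5
Q(k) = (k + I*√5)/(2*k) (Q(k) = (k + I*√5)/(k + k) = (k + I*√5)/((2*k)) = (k + I*√5)*(1/(2*k)) = (k + I*√5)/(2*k))
(-4 + Q((-2)²))² = (-4 + ((-2)² + I*√5)/(2*((-2)²)))² = (-4 + (½)*(4 + I*√5)/4)² = (-4 + (½)*(¼)*(4 + I*√5))² = (-4 + (½ + I*√5/8))² = (-7/2 + I*√5/8)²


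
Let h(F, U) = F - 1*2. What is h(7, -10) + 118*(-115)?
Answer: -13565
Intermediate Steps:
h(F, U) = -2 + F (h(F, U) = F - 2 = -2 + F)
h(7, -10) + 118*(-115) = (-2 + 7) + 118*(-115) = 5 - 13570 = -13565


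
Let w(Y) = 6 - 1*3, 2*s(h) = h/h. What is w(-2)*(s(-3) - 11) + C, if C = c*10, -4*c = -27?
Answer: 36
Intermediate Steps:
c = 27/4 (c = -¼*(-27) = 27/4 ≈ 6.7500)
s(h) = ½ (s(h) = (h/h)/2 = (½)*1 = ½)
w(Y) = 3 (w(Y) = 6 - 3 = 3)
C = 135/2 (C = (27/4)*10 = 135/2 ≈ 67.500)
w(-2)*(s(-3) - 11) + C = 3*(½ - 11) + 135/2 = 3*(-21/2) + 135/2 = -63/2 + 135/2 = 36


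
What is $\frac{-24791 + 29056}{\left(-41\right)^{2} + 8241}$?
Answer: $\frac{4265}{9922} \approx 0.42985$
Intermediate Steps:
$\frac{-24791 + 29056}{\left(-41\right)^{2} + 8241} = \frac{4265}{1681 + 8241} = \frac{4265}{9922}$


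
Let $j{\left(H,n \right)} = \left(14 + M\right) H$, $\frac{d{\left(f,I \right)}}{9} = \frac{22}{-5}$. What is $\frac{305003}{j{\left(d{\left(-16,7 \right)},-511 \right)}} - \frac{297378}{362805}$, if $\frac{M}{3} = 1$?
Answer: $- \frac{184761347141}{407067210} \approx -453.88$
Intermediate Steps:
$M = 3$ ($M = 3 \cdot 1 = 3$)
$d{\left(f,I \right)} = - \frac{198}{5}$ ($d{\left(f,I \right)} = 9 \frac{22}{-5} = 9 \cdot 22 \left(- \frac{1}{5}\right) = 9 \left(- \frac{22}{5}\right) = - \frac{198}{5}$)
$j{\left(H,n \right)} = 17 H$ ($j{\left(H,n \right)} = \left(14 + 3\right) H = 17 H$)
$\frac{305003}{j{\left(d{\left(-16,7 \right)},-511 \right)}} - \frac{297378}{362805} = \frac{305003}{17 \left(- \frac{198}{5}\right)} - \frac{297378}{362805} = \frac{305003}{- \frac{3366}{5}} - \frac{99126}{120935} = 305003 \left(- \frac{5}{3366}\right) - \frac{99126}{120935} = - \frac{1525015}{3366} - \frac{99126}{120935} = - \frac{184761347141}{407067210}$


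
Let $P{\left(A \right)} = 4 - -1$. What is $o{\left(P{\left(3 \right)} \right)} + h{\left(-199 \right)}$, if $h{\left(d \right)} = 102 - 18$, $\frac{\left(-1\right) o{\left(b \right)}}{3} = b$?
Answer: $69$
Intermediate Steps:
$P{\left(A \right)} = 5$ ($P{\left(A \right)} = 4 + 1 = 5$)
$o{\left(b \right)} = - 3 b$
$h{\left(d \right)} = 84$
$o{\left(P{\left(3 \right)} \right)} + h{\left(-199 \right)} = \left(-3\right) 5 + 84 = -15 + 84 = 69$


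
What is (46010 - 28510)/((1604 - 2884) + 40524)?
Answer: 4375/9811 ≈ 0.44593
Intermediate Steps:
(46010 - 28510)/((1604 - 2884) + 40524) = 17500/(-1280 + 40524) = 17500/39244 = 17500*(1/39244) = 4375/9811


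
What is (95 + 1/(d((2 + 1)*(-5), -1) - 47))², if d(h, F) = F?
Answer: 20784481/2304 ≈ 9021.0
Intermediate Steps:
(95 + 1/(d((2 + 1)*(-5), -1) - 47))² = (95 + 1/(-1 - 47))² = (95 + 1/(-48))² = (95 - 1/48)² = (4559/48)² = 20784481/2304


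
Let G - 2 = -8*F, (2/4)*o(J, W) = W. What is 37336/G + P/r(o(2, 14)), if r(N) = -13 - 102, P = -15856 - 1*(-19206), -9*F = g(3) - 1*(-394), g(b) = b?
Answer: 2794286/36731 ≈ 76.074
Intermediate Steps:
o(J, W) = 2*W
F = -397/9 (F = -(3 - 1*(-394))/9 = -(3 + 394)/9 = -⅑*397 = -397/9 ≈ -44.111)
P = 3350 (P = -15856 + 19206 = 3350)
r(N) = -115
G = 3194/9 (G = 2 - 8*(-397/9) = 2 + 3176/9 = 3194/9 ≈ 354.89)
37336/G + P/r(o(2, 14)) = 37336/(3194/9) + 3350/(-115) = 37336*(9/3194) + 3350*(-1/115) = 168012/1597 - 670/23 = 2794286/36731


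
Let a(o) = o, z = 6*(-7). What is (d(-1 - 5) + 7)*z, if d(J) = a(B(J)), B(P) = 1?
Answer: -336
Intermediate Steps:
z = -42
d(J) = 1
(d(-1 - 5) + 7)*z = (1 + 7)*(-42) = 8*(-42) = -336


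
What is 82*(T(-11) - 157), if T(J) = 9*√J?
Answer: -12874 + 738*I*√11 ≈ -12874.0 + 2447.7*I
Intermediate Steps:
82*(T(-11) - 157) = 82*(9*√(-11) - 157) = 82*(9*(I*√11) - 157) = 82*(9*I*√11 - 157) = 82*(-157 + 9*I*√11) = -12874 + 738*I*√11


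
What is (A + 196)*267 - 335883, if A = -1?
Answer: -283818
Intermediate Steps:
(A + 196)*267 - 335883 = (-1 + 196)*267 - 335883 = 195*267 - 335883 = 52065 - 335883 = -283818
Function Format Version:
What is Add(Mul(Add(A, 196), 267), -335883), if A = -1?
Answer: -283818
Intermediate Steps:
Add(Mul(Add(A, 196), 267), -335883) = Add(Mul(Add(-1, 196), 267), -335883) = Add(Mul(195, 267), -335883) = Add(52065, -335883) = -283818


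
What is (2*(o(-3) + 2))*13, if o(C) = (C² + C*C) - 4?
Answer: 416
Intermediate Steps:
o(C) = -4 + 2*C² (o(C) = (C² + C²) - 4 = 2*C² - 4 = -4 + 2*C²)
(2*(o(-3) + 2))*13 = (2*((-4 + 2*(-3)²) + 2))*13 = (2*((-4 + 2*9) + 2))*13 = (2*((-4 + 18) + 2))*13 = (2*(14 + 2))*13 = (2*16)*13 = 32*13 = 416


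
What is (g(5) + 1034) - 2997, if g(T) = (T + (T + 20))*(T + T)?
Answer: -1663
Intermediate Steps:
g(T) = 2*T*(20 + 2*T) (g(T) = (T + (20 + T))*(2*T) = (20 + 2*T)*(2*T) = 2*T*(20 + 2*T))
(g(5) + 1034) - 2997 = (4*5*(10 + 5) + 1034) - 2997 = (4*5*15 + 1034) - 2997 = (300 + 1034) - 2997 = 1334 - 2997 = -1663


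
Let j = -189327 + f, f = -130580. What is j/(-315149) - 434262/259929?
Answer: -17901376145/27305454807 ≈ -0.65560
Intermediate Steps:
j = -319907 (j = -189327 - 130580 = -319907)
j/(-315149) - 434262/259929 = -319907/(-315149) - 434262/259929 = -319907*(-1/315149) - 434262*1/259929 = 319907/315149 - 144754/86643 = -17901376145/27305454807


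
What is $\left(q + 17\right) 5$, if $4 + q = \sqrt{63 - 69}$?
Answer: $65 + 5 i \sqrt{6} \approx 65.0 + 12.247 i$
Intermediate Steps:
$q = -4 + i \sqrt{6}$ ($q = -4 + \sqrt{63 - 69} = -4 + \sqrt{-6} = -4 + i \sqrt{6} \approx -4.0 + 2.4495 i$)
$\left(q + 17\right) 5 = \left(\left(-4 + i \sqrt{6}\right) + 17\right) 5 = \left(13 + i \sqrt{6}\right) 5 = 65 + 5 i \sqrt{6}$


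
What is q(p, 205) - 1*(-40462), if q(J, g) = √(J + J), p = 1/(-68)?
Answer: 40462 + I*√34/34 ≈ 40462.0 + 0.1715*I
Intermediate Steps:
p = -1/68 ≈ -0.014706
q(J, g) = √2*√J (q(J, g) = √(2*J) = √2*√J)
q(p, 205) - 1*(-40462) = √2*√(-1/68) - 1*(-40462) = √2*(I*√17/34) + 40462 = I*√34/34 + 40462 = 40462 + I*√34/34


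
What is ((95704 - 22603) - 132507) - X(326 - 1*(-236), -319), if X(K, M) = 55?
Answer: -59461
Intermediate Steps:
((95704 - 22603) - 132507) - X(326 - 1*(-236), -319) = ((95704 - 22603) - 132507) - 1*55 = (73101 - 132507) - 55 = -59406 - 55 = -59461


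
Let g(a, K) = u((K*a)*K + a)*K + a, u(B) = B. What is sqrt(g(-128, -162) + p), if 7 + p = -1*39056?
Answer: sqrt(544177129) ≈ 23328.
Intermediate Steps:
g(a, K) = a + K*(a + a*K**2) (g(a, K) = ((K*a)*K + a)*K + a = (a*K**2 + a)*K + a = (a + a*K**2)*K + a = K*(a + a*K**2) + a = a + K*(a + a*K**2))
p = -39063 (p = -7 - 1*39056 = -7 - 39056 = -39063)
sqrt(g(-128, -162) + p) = sqrt(-128*(1 - 162 + (-162)**3) - 39063) = sqrt(-128*(1 - 162 - 4251528) - 39063) = sqrt(-128*(-4251689) - 39063) = sqrt(544216192 - 39063) = sqrt(544177129)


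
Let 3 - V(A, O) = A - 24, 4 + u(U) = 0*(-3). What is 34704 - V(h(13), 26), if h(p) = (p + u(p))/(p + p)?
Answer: 901611/26 ≈ 34677.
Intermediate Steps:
u(U) = -4 (u(U) = -4 + 0*(-3) = -4 + 0 = -4)
h(p) = (-4 + p)/(2*p) (h(p) = (p - 4)/(p + p) = (-4 + p)/((2*p)) = (-4 + p)*(1/(2*p)) = (-4 + p)/(2*p))
V(A, O) = 27 - A (V(A, O) = 3 - (A - 24) = 3 - (-24 + A) = 3 + (24 - A) = 27 - A)
34704 - V(h(13), 26) = 34704 - (27 - (-4 + 13)/(2*13)) = 34704 - (27 - 9/(2*13)) = 34704 - (27 - 1*9/26) = 34704 - (27 - 9/26) = 34704 - 1*693/26 = 34704 - 693/26 = 901611/26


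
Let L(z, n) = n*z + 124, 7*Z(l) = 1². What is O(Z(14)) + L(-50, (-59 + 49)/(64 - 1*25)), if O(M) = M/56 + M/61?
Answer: 127598995/932568 ≈ 136.83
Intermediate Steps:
Z(l) = ⅐ (Z(l) = (⅐)*1² = (⅐)*1 = ⅐)
L(z, n) = 124 + n*z
O(M) = 117*M/3416 (O(M) = M*(1/56) + M*(1/61) = M/56 + M/61 = 117*M/3416)
O(Z(14)) + L(-50, (-59 + 49)/(64 - 1*25)) = (117/3416)*(⅐) + (124 + ((-59 + 49)/(64 - 1*25))*(-50)) = 117/23912 + (124 - 10/(64 - 25)*(-50)) = 117/23912 + (124 - 10/39*(-50)) = 117/23912 + (124 + 500/39) = 117/23912 + 5336/39 = 127598995/932568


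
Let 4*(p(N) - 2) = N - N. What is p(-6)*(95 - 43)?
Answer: 104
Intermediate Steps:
p(N) = 2 (p(N) = 2 + (N - N)/4 = 2 + (¼)*0 = 2 + 0 = 2)
p(-6)*(95 - 43) = 2*(95 - 43) = 2*52 = 104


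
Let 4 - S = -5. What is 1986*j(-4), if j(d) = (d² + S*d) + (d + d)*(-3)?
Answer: 7944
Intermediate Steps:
S = 9 (S = 4 - 1*(-5) = 4 + 5 = 9)
j(d) = d² + 3*d (j(d) = (d² + 9*d) + (d + d)*(-3) = (d² + 9*d) + (2*d)*(-3) = (d² + 9*d) - 6*d = d² + 3*d)
1986*j(-4) = 1986*(-4*(3 - 4)) = 1986*(-4*(-1)) = 1986*4 = 7944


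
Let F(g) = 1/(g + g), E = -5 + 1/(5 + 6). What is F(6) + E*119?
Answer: -77101/132 ≈ -584.10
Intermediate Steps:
E = -54/11 (E = -5 + 1/11 = -54/11 ≈ -4.9091)
F(g) = 1/(2*g)
F(6) + E*119 = (1/2)/6 - 54/11*119 = (1/2)*(1/6) - 6426/11 = 1/12 - 6426/11 = -77101/132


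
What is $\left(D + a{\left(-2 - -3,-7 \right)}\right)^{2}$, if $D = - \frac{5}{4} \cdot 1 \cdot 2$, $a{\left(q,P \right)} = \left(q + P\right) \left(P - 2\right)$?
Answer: $\frac{10609}{4} \approx 2652.3$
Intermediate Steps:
$a{\left(q,P \right)} = \left(-2 + P\right) \left(P + q\right)$ ($a{\left(q,P \right)} = \left(P + q\right) \left(-2 + P\right) = \left(-2 + P\right) \left(P + q\right)$)
$D = - \frac{5}{2}$ ($D = \left(-5\right) \frac{1}{4} \cdot 1 \cdot 2 = \left(- \frac{5}{4}\right) 1 \cdot 2 = \left(- \frac{5}{4}\right) 2 = - \frac{5}{2} \approx -2.5$)
$\left(D + a{\left(-2 - -3,-7 \right)}\right)^{2} = \left(- \frac{5}{2} - \left(-14 - 49 + 9 \left(-2 - -3\right)\right)\right)^{2} = \left(- \frac{5}{2} + \left(49 + 14 - 2 \left(-2 + 3\right) - 7 \left(-2 + 3\right)\right)\right)^{2} = \left(- \frac{5}{2} + \left(49 + 14 - 2 - 7\right)\right)^{2} = \left(- \frac{5}{2} + 54\right)^{2} = \left(\frac{103}{2}\right)^{2} = \frac{10609}{4}$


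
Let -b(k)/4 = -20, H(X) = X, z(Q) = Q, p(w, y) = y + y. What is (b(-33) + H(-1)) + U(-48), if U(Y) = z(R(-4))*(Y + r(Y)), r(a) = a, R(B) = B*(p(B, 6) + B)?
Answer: 3151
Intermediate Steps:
p(w, y) = 2*y
R(B) = B*(12 + B) (R(B) = B*(2*6 + B) = B*(12 + B))
b(k) = 80 (b(k) = -4*(-20) = 80)
U(Y) = -64*Y (U(Y) = (-4*(12 - 4))*(Y + Y) = (-4*8)*(2*Y) = -64*Y)
(b(-33) + H(-1)) + U(-48) = (80 - 1) - 64*(-48) = 79 + 3072 = 3151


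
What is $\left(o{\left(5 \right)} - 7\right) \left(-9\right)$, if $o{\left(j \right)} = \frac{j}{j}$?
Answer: $54$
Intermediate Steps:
$o{\left(j \right)} = 1$
$\left(o{\left(5 \right)} - 7\right) \left(-9\right) = \left(1 - 7\right) \left(-9\right) = \left(-6\right) \left(-9\right) = 54$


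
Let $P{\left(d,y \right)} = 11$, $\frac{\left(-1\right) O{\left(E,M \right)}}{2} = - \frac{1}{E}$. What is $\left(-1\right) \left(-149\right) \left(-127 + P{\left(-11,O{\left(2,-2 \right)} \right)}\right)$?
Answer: $-17284$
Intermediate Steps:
$O{\left(E,M \right)} = \frac{2}{E}$ ($O{\left(E,M \right)} = - 2 \left(- \frac{1}{E}\right) = \frac{2}{E}$)
$\left(-1\right) \left(-149\right) \left(-127 + P{\left(-11,O{\left(2,-2 \right)} \right)}\right) = \left(-1\right) \left(-149\right) \left(-127 + 11\right) = 149 \left(-116\right) = -17284$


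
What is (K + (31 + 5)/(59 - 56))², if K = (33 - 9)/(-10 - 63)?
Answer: 725904/5329 ≈ 136.22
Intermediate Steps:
K = -24/73 (K = 24/(-73) = 24*(-1/73) = -24/73 ≈ -0.32877)
(K + (31 + 5)/(59 - 56))² = (-24/73 + (31 + 5)/(59 - 56))² = (-24/73 + 36/3)² = (-24/73 + 36*(⅓))² = (-24/73 + 12)² = (852/73)² = 725904/5329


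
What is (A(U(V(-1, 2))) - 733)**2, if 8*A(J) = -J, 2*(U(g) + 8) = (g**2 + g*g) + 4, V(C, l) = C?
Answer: 34327881/64 ≈ 5.3637e+5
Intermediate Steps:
U(g) = -6 + g**2 (U(g) = -8 + ((g**2 + g*g) + 4)/2 = -8 + ((g**2 + g**2) + 4)/2 = -8 + (2*g**2 + 4)/2 = -8 + (4 + 2*g**2)/2 = -8 + (2 + g**2) = -6 + g**2)
A(J) = -J/8 (A(J) = (-J)/8 = -J/8)
(A(U(V(-1, 2))) - 733)**2 = (-(-6 + (-1)**2)/8 - 733)**2 = (-(-6 + 1)/8 - 733)**2 = (-1/8*(-5) - 733)**2 = (5/8 - 733)**2 = (-5859/8)**2 = 34327881/64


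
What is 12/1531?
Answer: 12/1531 ≈ 0.0078380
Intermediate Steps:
12/1531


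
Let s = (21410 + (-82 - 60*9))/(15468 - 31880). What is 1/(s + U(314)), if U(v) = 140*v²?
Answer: 4103/56635509123 ≈ 7.2446e-8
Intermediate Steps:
s = -5197/4103 (s = (21410 + (-82 - 540))/(-16412) = (21410 - 622)*(-1/16412) = 20788*(-1/16412) = -5197/4103 ≈ -1.2666)
1/(s + U(314)) = 1/(-5197/4103 + 140*314²) = 1/(-5197/4103 + 140*98596) = 1/(-5197/4103 + 13803440) = 1/(56635509123/4103) = 4103/56635509123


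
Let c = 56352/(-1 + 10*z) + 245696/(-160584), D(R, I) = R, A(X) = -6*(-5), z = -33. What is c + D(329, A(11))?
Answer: 1044610259/6644163 ≈ 157.22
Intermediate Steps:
A(X) = 30
c = -1141319368/6644163 (c = 56352/(-1 + 10*(-33)) + 245696/(-160584) = 56352/(-1 - 330) + 245696*(-1/160584) = 56352/(-331) - 30712/20073 = 56352*(-1/331) - 30712/20073 = -56352/331 - 30712/20073 = -1141319368/6644163 ≈ -171.78)
c + D(329, A(11)) = -1141319368/6644163 + 329 = 1044610259/6644163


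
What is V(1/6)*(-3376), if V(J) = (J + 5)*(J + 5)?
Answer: -811084/9 ≈ -90121.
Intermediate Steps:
V(J) = (5 + J)² (V(J) = (5 + J)*(5 + J) = (5 + J)²)
V(1/6)*(-3376) = (5 + 1/6)²*(-3376) = (5 + ⅙)²*(-3376) = (31/6)²*(-3376) = (961/36)*(-3376) = -811084/9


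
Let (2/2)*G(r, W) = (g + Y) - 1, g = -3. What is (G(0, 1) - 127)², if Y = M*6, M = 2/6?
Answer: 16641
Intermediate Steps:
M = ⅓ (M = 2*(⅙) = ⅓ ≈ 0.33333)
Y = 2 (Y = (⅓)*6 = 2)
G(r, W) = -2 (G(r, W) = (-3 + 2) - 1 = -1 - 1 = -2)
(G(0, 1) - 127)² = (-2 - 127)² = (-129)² = 16641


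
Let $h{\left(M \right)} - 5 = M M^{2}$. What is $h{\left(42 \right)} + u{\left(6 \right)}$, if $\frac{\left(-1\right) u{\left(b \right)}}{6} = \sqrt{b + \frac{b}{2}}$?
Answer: $74075$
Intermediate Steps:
$h{\left(M \right)} = 5 + M^{3}$ ($h{\left(M \right)} = 5 + M M^{2} = 5 + M^{3}$)
$u{\left(b \right)} = - 3 \sqrt{6} \sqrt{b}$ ($u{\left(b \right)} = - 6 \sqrt{b + \frac{b}{2}} = - 6 \sqrt{\frac{3 b}{2}} = - 6 \frac{\sqrt{6} \sqrt{b}}{2} = - 3 \sqrt{6} \sqrt{b}$)
$h{\left(42 \right)} + u{\left(6 \right)} = \left(5 + 42^{3}\right) - 3 \sqrt{6} \sqrt{6} = \left(5 + 74088\right) - 18 = 74093 - 18 = 74075$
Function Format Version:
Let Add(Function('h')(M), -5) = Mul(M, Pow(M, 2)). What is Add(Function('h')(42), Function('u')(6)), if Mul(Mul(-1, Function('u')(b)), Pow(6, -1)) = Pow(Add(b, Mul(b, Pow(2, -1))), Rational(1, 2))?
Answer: 74075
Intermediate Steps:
Function('h')(M) = Add(5, Pow(M, 3)) (Function('h')(M) = Add(5, Mul(M, Pow(M, 2))) = Add(5, Pow(M, 3)))
Function('u')(b) = Mul(-3, Pow(6, Rational(1, 2)), Pow(b, Rational(1, 2))) (Function('u')(b) = Mul(-6, Pow(Add(b, Mul(b, Pow(2, -1))), Rational(1, 2))) = Mul(-6, Pow(Add(b, Mul(b, Rational(1, 2))), Rational(1, 2))) = Mul(-6, Pow(Add(b, Mul(Rational(1, 2), b)), Rational(1, 2))) = Mul(-6, Pow(Mul(Rational(3, 2), b), Rational(1, 2))) = Mul(-6, Mul(Rational(1, 2), Pow(6, Rational(1, 2)), Pow(b, Rational(1, 2)))) = Mul(-3, Pow(6, Rational(1, 2)), Pow(b, Rational(1, 2))))
Add(Function('h')(42), Function('u')(6)) = Add(Add(5, Pow(42, 3)), Mul(-3, Pow(6, Rational(1, 2)), Pow(6, Rational(1, 2)))) = Add(Add(5, 74088), -18) = Add(74093, -18) = 74075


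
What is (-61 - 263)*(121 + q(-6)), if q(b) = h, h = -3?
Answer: -38232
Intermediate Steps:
q(b) = -3
(-61 - 263)*(121 + q(-6)) = (-61 - 263)*(121 - 3) = -324*118 = -38232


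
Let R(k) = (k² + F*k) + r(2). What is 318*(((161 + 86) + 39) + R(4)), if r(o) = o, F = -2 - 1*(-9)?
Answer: 105576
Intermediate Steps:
F = 7 (F = -2 + 9 = 7)
R(k) = 2 + k² + 7*k (R(k) = (k² + 7*k) + 2 = 2 + k² + 7*k)
318*(((161 + 86) + 39) + R(4)) = 318*(((161 + 86) + 39) + (2 + 4² + 7*4)) = 318*((247 + 39) + (2 + 16 + 28)) = 318*(286 + 46) = 318*332 = 105576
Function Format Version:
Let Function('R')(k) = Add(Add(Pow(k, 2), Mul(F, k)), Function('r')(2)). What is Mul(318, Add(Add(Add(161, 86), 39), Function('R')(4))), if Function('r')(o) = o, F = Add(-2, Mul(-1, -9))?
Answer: 105576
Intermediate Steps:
F = 7 (F = Add(-2, 9) = 7)
Function('R')(k) = Add(2, Pow(k, 2), Mul(7, k)) (Function('R')(k) = Add(Add(Pow(k, 2), Mul(7, k)), 2) = Add(2, Pow(k, 2), Mul(7, k)))
Mul(318, Add(Add(Add(161, 86), 39), Function('R')(4))) = Mul(318, Add(Add(Add(161, 86), 39), Add(2, Pow(4, 2), Mul(7, 4)))) = Mul(318, Add(Add(247, 39), Add(2, 16, 28))) = Mul(318, Add(286, 46)) = Mul(318, 332) = 105576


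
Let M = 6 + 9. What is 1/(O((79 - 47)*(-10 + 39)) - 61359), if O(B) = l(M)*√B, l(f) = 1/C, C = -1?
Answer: -61359/3764925953 + 4*√58/3764925953 ≈ -1.6289e-5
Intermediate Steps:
M = 15
l(f) = -1 (l(f) = 1/(-1) = -1)
O(B) = -√B
1/(O((79 - 47)*(-10 + 39)) - 61359) = 1/(-√((79 - 47)*(-10 + 39)) - 61359) = 1/(-√(32*29) - 61359) = 1/(-√928 - 61359) = 1/(-4*√58 - 61359) = 1/(-61359 - 4*√58)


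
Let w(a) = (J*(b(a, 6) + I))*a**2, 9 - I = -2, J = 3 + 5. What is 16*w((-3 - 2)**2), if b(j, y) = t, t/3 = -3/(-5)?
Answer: 1024000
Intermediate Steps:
t = 9/5 (t = 3*(-3/(-5)) = 3*(-3*(-1/5)) = 3*(3/5) = 9/5 ≈ 1.8000)
J = 8
I = 11 (I = 9 - 1*(-2) = 9 + 2 = 11)
b(j, y) = 9/5
w(a) = 512*a**2/5 (w(a) = (8*(9/5 + 11))*a**2 = (8*(64/5))*a**2 = 512*a**2/5)
16*w((-3 - 2)**2) = 16*(512*((-3 - 2)**2)**2/5) = 16*(512*((-5)**2)**2/5) = 16*((512/5)*25**2) = 16*((512/5)*625) = 16*64000 = 1024000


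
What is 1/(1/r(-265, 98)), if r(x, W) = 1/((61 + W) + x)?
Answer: -1/106 ≈ -0.0094340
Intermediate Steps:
r(x, W) = 1/(61 + W + x)
1/(1/r(-265, 98)) = 1/(1/(1/(61 + 98 - 265))) = 1/(1/(1/(-106))) = 1/(1/(-1/106)) = 1/(-106) = -1/106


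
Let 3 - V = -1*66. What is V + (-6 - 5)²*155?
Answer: 18824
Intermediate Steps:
V = 69 (V = 3 - (-1)*66 = 3 - 1*(-66) = 3 + 66 = 69)
V + (-6 - 5)²*155 = 69 + (-6 - 5)²*155 = 69 + (-11)²*155 = 69 + 121*155 = 69 + 18755 = 18824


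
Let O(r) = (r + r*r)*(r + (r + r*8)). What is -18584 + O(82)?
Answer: 5562336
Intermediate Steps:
O(r) = 10*r*(r + r**2) (O(r) = (r + r**2)*(r + (r + 8*r)) = (r + r**2)*(r + 9*r) = (r + r**2)*(10*r) = 10*r*(r + r**2))
-18584 + O(82) = -18584 + 10*82**2*(1 + 82) = -18584 + 10*6724*83 = -18584 + 5580920 = 5562336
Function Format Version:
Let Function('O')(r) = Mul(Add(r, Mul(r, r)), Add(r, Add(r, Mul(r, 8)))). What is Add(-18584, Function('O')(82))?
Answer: 5562336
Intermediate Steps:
Function('O')(r) = Mul(10, r, Add(r, Pow(r, 2))) (Function('O')(r) = Mul(Add(r, Pow(r, 2)), Add(r, Add(r, Mul(8, r)))) = Mul(Add(r, Pow(r, 2)), Add(r, Mul(9, r))) = Mul(Add(r, Pow(r, 2)), Mul(10, r)) = Mul(10, r, Add(r, Pow(r, 2))))
Add(-18584, Function('O')(82)) = Add(-18584, Mul(10, Pow(82, 2), Add(1, 82))) = Add(-18584, Mul(10, 6724, 83)) = Add(-18584, 5580920) = 5562336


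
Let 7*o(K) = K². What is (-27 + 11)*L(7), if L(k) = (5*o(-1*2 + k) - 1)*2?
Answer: -3776/7 ≈ -539.43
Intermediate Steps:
o(K) = K²/7
L(k) = -2 + 10*(-2 + k)²/7 (L(k) = (5*((-1*2 + k)²/7) - 1)*2 = (5*((-2 + k)²/7) - 1)*2 = (5*(-2 + k)²/7 - 1)*2 = (-1 + 5*(-2 + k)²/7)*2 = -2 + 10*(-2 + k)²/7)
(-27 + 11)*L(7) = (-27 + 11)*(-2 + 10*(-2 + 7)²/7) = -16*(-2 + (10/7)*5²) = -16*(-2 + (10/7)*25) = -16*(-2 + 250/7) = -16*236/7 = -3776/7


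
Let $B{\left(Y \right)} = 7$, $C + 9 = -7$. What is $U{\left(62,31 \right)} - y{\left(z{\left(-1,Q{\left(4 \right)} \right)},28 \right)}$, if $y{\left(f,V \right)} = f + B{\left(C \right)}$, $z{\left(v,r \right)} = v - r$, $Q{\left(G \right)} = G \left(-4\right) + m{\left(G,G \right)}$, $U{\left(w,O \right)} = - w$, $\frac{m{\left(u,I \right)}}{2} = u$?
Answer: $-76$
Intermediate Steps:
$m{\left(u,I \right)} = 2 u$
$C = -16$ ($C = -9 - 7 = -16$)
$Q{\left(G \right)} = - 2 G$ ($Q{\left(G \right)} = G \left(-4\right) + 2 G = - 4 G + 2 G = - 2 G$)
$y{\left(f,V \right)} = 7 + f$ ($y{\left(f,V \right)} = f + 7 = 7 + f$)
$U{\left(62,31 \right)} - y{\left(z{\left(-1,Q{\left(4 \right)} \right)},28 \right)} = \left(-1\right) 62 - \left(7 - \left(1 - 8\right)\right) = -62 - \left(7 - -7\right) = -62 - \left(7 + \left(-1 + 8\right)\right) = -62 - \left(7 + 7\right) = -62 - 14 = -76$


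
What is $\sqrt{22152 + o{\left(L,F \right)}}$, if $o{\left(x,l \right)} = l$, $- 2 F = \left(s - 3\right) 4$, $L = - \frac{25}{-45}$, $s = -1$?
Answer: $4 \sqrt{1385} \approx 148.86$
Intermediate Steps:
$L = \frac{5}{9}$ ($L = \left(-25\right) \left(- \frac{1}{45}\right) = \frac{5}{9} \approx 0.55556$)
$F = 8$ ($F = - \frac{\left(-1 - 3\right) 4}{2} = - \frac{\left(-4\right) 4}{2} = \left(- \frac{1}{2}\right) \left(-16\right) = 8$)
$\sqrt{22152 + o{\left(L,F \right)}} = \sqrt{22152 + 8} = \sqrt{22160} = 4 \sqrt{1385}$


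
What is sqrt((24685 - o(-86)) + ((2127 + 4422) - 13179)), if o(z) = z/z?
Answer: 3*sqrt(2006) ≈ 134.37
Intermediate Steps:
o(z) = 1
sqrt((24685 - o(-86)) + ((2127 + 4422) - 13179)) = sqrt((24685 - 1*1) + ((2127 + 4422) - 13179)) = sqrt((24685 - 1) + (6549 - 13179)) = sqrt(24684 - 6630) = sqrt(18054) = 3*sqrt(2006)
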